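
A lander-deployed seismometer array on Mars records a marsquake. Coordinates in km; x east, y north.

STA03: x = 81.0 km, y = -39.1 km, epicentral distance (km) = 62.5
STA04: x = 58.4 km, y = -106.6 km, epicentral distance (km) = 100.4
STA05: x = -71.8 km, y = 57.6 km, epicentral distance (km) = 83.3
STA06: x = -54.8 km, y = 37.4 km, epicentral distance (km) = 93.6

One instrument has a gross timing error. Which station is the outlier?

STA05

Solve using three stations at a time. Using STA03, STA04, STA06 (subtract circle equations pairwise → linear system) gives (x, y) ≈ (24.7, -12.0).
Distances from that point to each station vs reported:
  STA03: calculated 62.5 vs reported 62.5 → residual 0.0 km
  STA04: calculated 100.4 vs reported 100.4 → residual 0.0 km
  STA05: calculated 119.0 vs reported 83.3 → residual 35.7 km
  STA06: calculated 93.6 vs reported 93.6 → residual 0.0 km
STA03, STA04, STA06 are mutually consistent (residuals ≈ 0); STA05 is off by 35.7 km.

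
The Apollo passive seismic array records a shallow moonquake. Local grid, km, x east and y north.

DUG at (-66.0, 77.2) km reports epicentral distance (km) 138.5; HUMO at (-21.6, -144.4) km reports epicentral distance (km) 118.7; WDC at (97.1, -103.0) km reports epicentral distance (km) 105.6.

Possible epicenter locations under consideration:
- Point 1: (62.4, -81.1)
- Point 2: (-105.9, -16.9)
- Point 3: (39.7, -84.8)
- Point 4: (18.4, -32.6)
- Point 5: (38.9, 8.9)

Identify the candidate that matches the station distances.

For each candidate, compare |candidate − station| to the reported distance:
Point 1: residuals DUG 65.3, HUMO 13.5, WDC 64.6 → max 65.3 km
Point 2: residuals DUG 36.3, HUMO 34.1, WDC 114.9 → max 114.9 km
Point 3: residuals DUG 54.9, HUMO 33.2, WDC 45.4 → max 54.9 km
Point 4: residuals DUG 0.0, HUMO 0.0, WDC 0.0 → max 0.0 km
Point 5: residuals DUG 13.3, HUMO 46.1, WDC 20.5 → max 46.1 km
Only Point 4 has all residuals ≈ 0.

Point 4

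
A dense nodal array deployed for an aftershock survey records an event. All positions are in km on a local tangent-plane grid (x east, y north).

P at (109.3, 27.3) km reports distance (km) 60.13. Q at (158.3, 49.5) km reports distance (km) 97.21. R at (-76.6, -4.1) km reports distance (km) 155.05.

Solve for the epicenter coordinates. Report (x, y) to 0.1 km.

x ≈ 62.3 km, y ≈ 64.8 km

Circle about each station: (x − 109.3)² + (y − 27.3)² = 60.13²; (x − 158.3)² + (y − 49.5)² = 97.21²; (x + 76.6)² + (y + 4.1)² = 155.05².
Subtracting pairs of circle equations eliminates x²+y² and gives linear equations (the radical axes):
98.0 x + 44.4 y = 8983.19
-371.8 x − 62.8 y = -27232.30
Solving the 2×2 system: x ≈ 62.3, y ≈ 64.8 km.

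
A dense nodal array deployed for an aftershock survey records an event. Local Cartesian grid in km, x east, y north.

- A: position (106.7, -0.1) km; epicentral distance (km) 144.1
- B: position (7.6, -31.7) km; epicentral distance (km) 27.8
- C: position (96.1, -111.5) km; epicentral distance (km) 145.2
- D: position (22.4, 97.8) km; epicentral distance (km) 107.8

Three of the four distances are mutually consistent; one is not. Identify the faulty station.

Solve using three stations at a time. Using B, C, D (subtract circle equations pairwise → linear system) gives (x, y) ≈ (-4.3, -6.6).
Distances from that point to each station vs reported:
  A: calculated 111.2 vs reported 144.1 → residual 32.9 km
  B: calculated 27.8 vs reported 27.8 → residual 0.0 km
  C: calculated 145.2 vs reported 145.2 → residual 0.0 km
  D: calculated 107.8 vs reported 107.8 → residual 0.0 km
B, C, D are mutually consistent (residuals ≈ 0); A is off by 32.9 km.

A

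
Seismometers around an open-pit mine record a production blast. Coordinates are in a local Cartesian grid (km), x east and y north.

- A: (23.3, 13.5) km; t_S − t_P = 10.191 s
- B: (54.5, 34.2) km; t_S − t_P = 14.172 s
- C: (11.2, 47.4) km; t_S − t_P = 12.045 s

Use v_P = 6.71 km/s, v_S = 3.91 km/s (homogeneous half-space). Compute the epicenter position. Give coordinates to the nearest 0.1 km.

(-50.5, -47.1)

Distance from S−P lag: d = Δt · v_P v_S / (v_P − v_S) = Δt · (6.71·3.91)/(6.71−3.91) ≈ 9.3700·Δt.
So d_A = 95.49, d_B = 132.79, d_C = 112.86 km.
Circle about each station: (x − 23.3)² + (y − 13.5)² = 95.49²; (x − 54.5)² + (y − 34.2)² = 132.79²; (x − 11.2)² + (y − 47.4)² = 112.86².
Subtracting pairs of circle equations eliminates x²+y² and gives linear equations (the radical axes):
62.4 x + 41.4 y = -5100.09
-24.2 x + 67.8 y = -1971.98
Solving the 2×2 system: x ≈ -50.5, y ≈ -47.1 km.
Check against A (with the unrounded x, y): √((x − 23.3)²+(y − 13.5)²) = 95.48 ≈ 95.49 km. ✓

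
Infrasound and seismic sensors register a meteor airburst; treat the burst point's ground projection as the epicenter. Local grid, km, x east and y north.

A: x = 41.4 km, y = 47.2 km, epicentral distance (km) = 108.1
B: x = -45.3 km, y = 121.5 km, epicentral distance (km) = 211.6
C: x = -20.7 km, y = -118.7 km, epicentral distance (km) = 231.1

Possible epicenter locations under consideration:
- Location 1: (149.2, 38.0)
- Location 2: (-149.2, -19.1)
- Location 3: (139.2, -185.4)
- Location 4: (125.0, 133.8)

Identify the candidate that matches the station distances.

Location 1

For each candidate, compare |candidate − station| to the reported distance:
Location 1: residuals A 0.1, B 0.1, C 0.0 → max 0.1 km
Location 2: residuals A 93.7, B 36.8, C 68.5 → max 93.7 km
Location 3: residuals A 144.2, B 146.5, C 57.8 → max 146.5 km
Location 4: residuals A 12.3, B 40.9, C 60.4 → max 60.4 km
Only Location 1 has all residuals ≈ 0.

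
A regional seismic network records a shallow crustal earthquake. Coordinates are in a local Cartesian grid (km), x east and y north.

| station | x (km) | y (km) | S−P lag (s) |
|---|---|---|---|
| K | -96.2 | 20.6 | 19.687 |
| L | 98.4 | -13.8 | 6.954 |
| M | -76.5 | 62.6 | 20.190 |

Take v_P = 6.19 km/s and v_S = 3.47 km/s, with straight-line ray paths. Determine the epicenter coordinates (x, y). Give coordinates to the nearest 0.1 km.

Distance from S−P lag: d = Δt · v_P v_S / (v_P − v_S) = Δt · (6.19·3.47)/(6.19−3.47) ≈ 7.8968·Δt.
So d_K = 155.46, d_L = 54.91, d_M = 159.44 km.
Circle about each station: (x + 96.2)² + (y − 20.6)² = 155.46²; (x − 98.4)² + (y + 13.8)² = 54.91²; (x + 76.5)² + (y − 62.6)² = 159.44².
Subtracting pairs of circle equations eliminates x²+y² and gives linear equations (the radical axes):
389.2 x − 68.8 y = 21346.90
39.4 x + 84.0 y = -1161.09
Solving the 2×2 system: x ≈ 48.4, y ≈ -36.5 km.

x ≈ 48.4 km, y ≈ -36.5 km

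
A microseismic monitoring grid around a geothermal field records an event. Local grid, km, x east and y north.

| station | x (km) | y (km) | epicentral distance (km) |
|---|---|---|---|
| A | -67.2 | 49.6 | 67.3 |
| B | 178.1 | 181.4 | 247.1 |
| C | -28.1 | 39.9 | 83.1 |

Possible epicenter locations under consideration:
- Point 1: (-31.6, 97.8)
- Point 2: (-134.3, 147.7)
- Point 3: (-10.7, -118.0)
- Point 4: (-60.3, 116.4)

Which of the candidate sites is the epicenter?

For each candidate, compare |candidate − station| to the reported distance:
Point 1: residuals A 7.4, B 21.4, C 25.1 → max 25.1 km
Point 2: residuals A 51.6, B 67.1, C 68.2 → max 68.2 km
Point 3: residuals A 109.6, B 106.9, C 75.8 → max 109.6 km
Point 4: residuals A 0.1, B 0.0, C 0.1 → max 0.1 km
Only Point 4 has all residuals ≈ 0.

Point 4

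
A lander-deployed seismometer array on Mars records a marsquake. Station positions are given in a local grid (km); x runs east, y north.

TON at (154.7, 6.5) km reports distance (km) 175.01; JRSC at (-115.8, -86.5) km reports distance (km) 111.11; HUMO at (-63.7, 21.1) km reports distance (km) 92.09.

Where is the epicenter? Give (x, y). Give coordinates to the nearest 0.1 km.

(-9.7, -53.5)

Circle about each station: (x − 154.7)² + (y − 6.5)² = 175.01²; (x + 115.8)² + (y + 86.5)² = 111.11²; (x + 63.7)² + (y − 21.1)² = 92.09².
Subtracting the TON equation from the JRSC and HUMO equations removes the quadratic terms:
-541.0 x − 186.0 y = 15200.62
-436.8 x + 29.2 y = 2676.49
Solving the 2×2 system: x ≈ -9.7, y ≈ -53.5 km.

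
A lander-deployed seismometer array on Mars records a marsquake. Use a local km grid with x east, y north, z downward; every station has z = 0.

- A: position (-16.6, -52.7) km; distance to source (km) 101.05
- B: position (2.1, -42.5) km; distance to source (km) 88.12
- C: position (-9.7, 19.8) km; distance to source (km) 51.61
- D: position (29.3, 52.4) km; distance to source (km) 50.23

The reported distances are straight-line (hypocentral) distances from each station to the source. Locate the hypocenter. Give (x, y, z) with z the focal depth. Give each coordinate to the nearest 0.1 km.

(14.2, 33.0, 43.8)

Each station gives a sphere (x−x_i)² + (y−y_i)² + z² = d_i² (stations at z=0).
Subtracting the A sphere from B and C: z² cancels, leaving linear equations in x and y:
37.4 x + 20.4 y = 1203.78
13.8 x + 145.0 y = 4980.79
Solving: x ≈ 14.187, y ≈ 33.000 km (keep extra digits for the depth step; rounded: 14.2, 33.0).
Then from the A sphere: z² = 101.05² − (x + 16.6)² − (y + 52.7)² with x = 14.187, y = 33.000, so z ≈ 43.804 ≈ 43.8 km.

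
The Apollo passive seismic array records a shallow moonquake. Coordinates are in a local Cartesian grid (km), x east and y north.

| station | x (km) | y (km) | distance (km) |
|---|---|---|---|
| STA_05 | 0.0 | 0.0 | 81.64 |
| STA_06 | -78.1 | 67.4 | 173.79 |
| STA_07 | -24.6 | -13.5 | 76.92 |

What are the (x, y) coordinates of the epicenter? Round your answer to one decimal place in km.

(13.0, -80.6)

Circle about each station: x² + y² = 81.64²; (x + 78.1)² + (y − 67.4)² = 173.79²; (x + 24.6)² + (y + 13.5)² = 76.92².
Subtracting the STA_05 equation from the STA_06 and STA_07 equations removes the quadratic terms:
-156.2 x + 134.8 y = -12895.50
-49.2 x − 27.0 y = 1535.81
Solving the 2×2 system: x ≈ 13.0, y ≈ -80.6 km.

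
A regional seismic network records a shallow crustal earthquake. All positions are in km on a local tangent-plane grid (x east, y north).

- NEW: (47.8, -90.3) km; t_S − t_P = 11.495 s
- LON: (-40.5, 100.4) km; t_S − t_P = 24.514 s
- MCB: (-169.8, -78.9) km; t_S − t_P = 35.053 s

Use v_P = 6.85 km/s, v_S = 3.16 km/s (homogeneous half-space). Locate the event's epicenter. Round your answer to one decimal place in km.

Distance from S−P lag: d = Δt · v_P v_S / (v_P − v_S) = Δt · (6.85·3.16)/(6.85−3.16) ≈ 5.8661·Δt.
So d_NEW = 67.43, d_LON = 143.80, d_MCB = 205.63 km.
Circle about each station: (x − 47.8)² + (y + 90.3)² = 67.43²; (x + 40.5)² + (y − 100.4)² = 143.80²; (x + 169.8)² + (y + 78.9)² = 205.63².
Subtracting the NEW equation from the LON and MCB equations removes the quadratic terms:
-176.6 x + 381.4 y = -14850.16
-435.2 x + 22.8 y = -13118.57
Solving the 2×2 system: x ≈ 28.8, y ≈ -25.6 km.
Check against NEW (with the unrounded x, y): √((x − 47.8)²+(y + 90.3)²) = 67.43 ≈ 67.43 km. ✓

(28.8, -25.6)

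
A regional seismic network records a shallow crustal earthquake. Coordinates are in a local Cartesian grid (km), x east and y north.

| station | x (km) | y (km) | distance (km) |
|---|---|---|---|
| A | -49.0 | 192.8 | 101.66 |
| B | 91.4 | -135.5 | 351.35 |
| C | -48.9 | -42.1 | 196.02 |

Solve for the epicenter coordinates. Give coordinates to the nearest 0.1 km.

Circle about each station: (x + 49.0)² + (y − 192.8)² = 101.66²; (x − 91.4)² + (y + 135.5)² = 351.35²; (x + 48.9)² + (y + 42.1)² = 196.02².
Subtracting the A equation from the B and C equations removes the quadratic terms:
280.8 x − 656.6 y = -125970.70
0.2 x − 469.8 y = -63498.30
Solving the 2×2 system: x ≈ -132.7, y ≈ 135.1 km.

x ≈ -132.7 km, y ≈ 135.1 km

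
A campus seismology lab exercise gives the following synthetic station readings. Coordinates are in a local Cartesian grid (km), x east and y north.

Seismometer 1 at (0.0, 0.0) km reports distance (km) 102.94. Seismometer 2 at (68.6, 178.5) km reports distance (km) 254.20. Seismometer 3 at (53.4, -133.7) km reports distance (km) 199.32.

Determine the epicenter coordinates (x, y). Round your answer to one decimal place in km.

-102.5 km east, -9.5 km north

Circle about each station: x² + y² = 102.94²; (x − 68.6)² + (y − 178.5)² = 254.20²; (x − 53.4)² + (y + 133.7)² = 199.32².
Subtracting the Seismometer 1 equation from the Seismometer 2 and Seismometer 3 equations removes the quadratic terms:
137.2 x + 357.0 y = -17452.79
106.8 x − 267.4 y = -8404.57
Solving the 2×2 system: x ≈ -102.5, y ≈ -9.5 km.
Check against Seismometer 1 (with the unrounded x, y): √(x²+y²) = 102.92 ≈ 102.94 km. ✓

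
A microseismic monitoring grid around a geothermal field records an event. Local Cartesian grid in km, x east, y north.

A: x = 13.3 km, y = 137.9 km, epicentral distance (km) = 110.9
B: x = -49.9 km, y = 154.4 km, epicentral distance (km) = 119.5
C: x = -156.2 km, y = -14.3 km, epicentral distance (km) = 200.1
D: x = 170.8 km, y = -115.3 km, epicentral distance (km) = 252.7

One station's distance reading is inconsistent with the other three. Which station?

C

Solve using three stations at a time. Using A, B, D (subtract circle equations pairwise → linear system) gives (x, y) ≈ (-31.3, 36.4).
Distances from that point to each station vs reported:
  A: calculated 110.9 vs reported 110.9 → residual 0.0 km
  B: calculated 119.5 vs reported 119.5 → residual 0.0 km
  C: calculated 134.8 vs reported 200.1 → residual 65.3 km
  D: calculated 252.7 vs reported 252.7 → residual 0.0 km
A, B, D are mutually consistent (residuals ≈ 0); C is off by 65.3 km.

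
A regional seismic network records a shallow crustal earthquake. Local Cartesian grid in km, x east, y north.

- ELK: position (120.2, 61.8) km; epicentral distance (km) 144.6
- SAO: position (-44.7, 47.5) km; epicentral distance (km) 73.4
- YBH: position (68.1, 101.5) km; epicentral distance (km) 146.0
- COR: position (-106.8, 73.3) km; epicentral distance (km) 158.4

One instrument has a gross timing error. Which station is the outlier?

Solve using three stations at a time. Using ELK, YBH, COR (subtract circle equations pairwise → linear system) gives (x, y) ≈ (10.8, -32.8).
Distances from that point to each station vs reported:
  ELK: calculated 144.6 vs reported 144.6 → residual 0.0 km
  SAO: calculated 97.6 vs reported 73.4 → residual 24.2 km
  YBH: calculated 146.0 vs reported 146.0 → residual 0.0 km
  COR: calculated 158.4 vs reported 158.4 → residual 0.0 km
ELK, YBH, COR are mutually consistent (residuals ≈ 0); SAO is off by 24.2 km.

SAO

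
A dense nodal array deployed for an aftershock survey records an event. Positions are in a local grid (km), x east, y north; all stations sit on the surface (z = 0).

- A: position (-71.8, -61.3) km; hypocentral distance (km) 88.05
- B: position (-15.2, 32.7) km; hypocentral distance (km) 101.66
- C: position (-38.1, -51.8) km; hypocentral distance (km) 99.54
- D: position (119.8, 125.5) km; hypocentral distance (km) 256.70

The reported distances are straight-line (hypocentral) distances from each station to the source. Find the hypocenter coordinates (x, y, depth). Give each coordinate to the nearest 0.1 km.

x ≈ -105.5 km, y ≈ 9.3 km, depth ≈ 40.4 km

Each station gives a sphere (x−x_i)² + (y−y_i)² + z² = d_i² (stations at z=0).
Subtracting the A sphere from B and C: z² cancels, leaving linear equations in x and y:
113.2 x + 188.0 y = -10194.55
67.4 x + 19.0 y = -6933.49
Solving: x ≈ -105.490, y ≈ 9.292 km (keep extra digits for the depth step; rounded: -105.5, 9.3).
Then from the A sphere: z² = 88.05² − (x + 71.8)² − (y + 61.3)² with x = -105.490, y = 9.292, so z ≈ 40.430 ≈ 40.4 km.
Check against D (with the unrounded solution): distance 256.70 ≈ 256.70 km. ✓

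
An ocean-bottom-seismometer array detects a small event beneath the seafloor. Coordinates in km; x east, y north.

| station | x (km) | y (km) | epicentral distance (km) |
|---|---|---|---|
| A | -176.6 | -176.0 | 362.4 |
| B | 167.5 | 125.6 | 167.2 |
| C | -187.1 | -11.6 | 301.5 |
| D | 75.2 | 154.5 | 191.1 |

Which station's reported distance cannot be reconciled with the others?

Solve using three stations at a time. Using B, C, D (subtract circle equations pairwise → linear system) gives (x, y) ≈ (113.7, -32.7).
Distances from that point to each station vs reported:
  A: calculated 323.7 vs reported 362.4 → residual 38.7 km
  B: calculated 167.2 vs reported 167.2 → residual 0.0 km
  C: calculated 301.5 vs reported 301.5 → residual 0.0 km
  D: calculated 191.1 vs reported 191.1 → residual 0.0 km
B, C, D are mutually consistent (residuals ≈ 0); A is off by 38.7 km.

A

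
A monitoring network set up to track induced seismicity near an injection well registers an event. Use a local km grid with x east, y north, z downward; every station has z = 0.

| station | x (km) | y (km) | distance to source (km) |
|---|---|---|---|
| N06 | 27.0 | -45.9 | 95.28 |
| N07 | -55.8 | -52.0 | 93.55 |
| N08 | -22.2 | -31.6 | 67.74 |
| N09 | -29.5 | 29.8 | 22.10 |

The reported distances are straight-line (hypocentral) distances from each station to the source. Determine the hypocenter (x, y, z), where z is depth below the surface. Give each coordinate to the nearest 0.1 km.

x ≈ -22.4 km, y ≈ 32.9 km, depth ≈ 20.7 km

Each station gives a sphere (x−x_i)² + (y−y_i)² + z² = d_i² (stations at z=0).
Subtracting the N06 sphere from N07 and N08: z² cancels, leaving linear equations in x and y:
-165.6 x − 12.2 y = 3308.51
-98.4 x + 28.6 y = 3145.16
Solving: x ≈ -22.402, y ≈ 32.894 km (keep extra digits for the depth step; rounded: -22.4, 32.9).
Then from the N06 sphere: z² = 95.28² − (x − 27.0)² − (y + 45.9)² with x = -22.402, y = 32.894, so z ≈ 20.718 ≈ 20.7 km.
Check against N09 (with the unrounded solution): distance 22.12 ≈ 22.10 km. ✓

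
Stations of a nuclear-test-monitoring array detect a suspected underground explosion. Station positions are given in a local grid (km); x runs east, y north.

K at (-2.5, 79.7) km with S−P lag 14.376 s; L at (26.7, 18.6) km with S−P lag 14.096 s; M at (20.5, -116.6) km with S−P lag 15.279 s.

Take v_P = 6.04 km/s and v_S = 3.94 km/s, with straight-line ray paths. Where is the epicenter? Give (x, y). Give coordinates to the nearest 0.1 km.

x ≈ -126.8 km, y ≈ -25.6 km

Distance from S−P lag: d = Δt · v_P v_S / (v_P − v_S) = Δt · (6.04·3.94)/(6.04−3.94) ≈ 11.3322·Δt.
So d_K = 162.91, d_L = 159.74, d_M = 173.14 km.
Circle about each station: (x + 2.5)² + (y − 79.7)² = 162.91²; (x − 26.7)² + (y − 18.6)² = 159.74²; (x − 20.5)² + (y + 116.6)² = 173.14².
Subtracting pairs of circle equations eliminates x²+y² and gives linear equations (the radical axes):
58.4 x − 122.2 y = -4276.69
46.0 x − 392.6 y = 4219.68
Solving the 2×2 system: x ≈ -126.8, y ≈ -25.6 km.
Check against K (with the unrounded x, y): √((x + 2.5)²+(y − 79.7)²) = 162.92 ≈ 162.91 km. ✓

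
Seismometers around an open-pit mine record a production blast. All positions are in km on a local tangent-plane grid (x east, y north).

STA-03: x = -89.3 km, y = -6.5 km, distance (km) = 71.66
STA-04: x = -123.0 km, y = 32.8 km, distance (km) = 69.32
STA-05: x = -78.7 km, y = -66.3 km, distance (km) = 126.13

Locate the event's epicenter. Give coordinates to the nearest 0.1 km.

x ≈ -58.5 km, y ≈ 58.2 km

Circle about each station: (x + 89.3)² + (y + 6.5)² = 71.66²; (x + 123.0)² + (y − 32.8)² = 69.32²; (x + 78.7)² + (y + 66.3)² = 126.13².
Subtracting pairs of circle equations eliminates x²+y² and gives linear equations (the radical axes):
-67.4 x + 78.6 y = 8517.99
21.2 x − 119.6 y = -8200.98
Solving the 2×2 system: x ≈ -58.5, y ≈ 58.2 km.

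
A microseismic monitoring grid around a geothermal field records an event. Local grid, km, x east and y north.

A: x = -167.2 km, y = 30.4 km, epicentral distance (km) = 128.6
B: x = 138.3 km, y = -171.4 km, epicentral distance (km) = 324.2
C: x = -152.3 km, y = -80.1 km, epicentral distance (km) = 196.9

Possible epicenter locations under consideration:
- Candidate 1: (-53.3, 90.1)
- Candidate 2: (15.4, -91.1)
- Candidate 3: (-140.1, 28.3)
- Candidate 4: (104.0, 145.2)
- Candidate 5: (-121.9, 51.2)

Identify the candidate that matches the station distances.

Candidate 1

For each candidate, compare |candidate − station| to the reported distance:
Candidate 1: residuals A 0.0, B 0.0, C 0.0 → max 0.0 km
Candidate 2: residuals A 90.7, B 177.4, C 28.8 → max 177.4 km
Candidate 3: residuals A 101.4, B 18.4, C 87.8 → max 101.4 km
Candidate 4: residuals A 165.9, B 5.7, C 144.3 → max 165.9 km
Candidate 5: residuals A 78.8, B 18.2, C 62.1 → max 78.8 km
Only Candidate 1 has all residuals ≈ 0.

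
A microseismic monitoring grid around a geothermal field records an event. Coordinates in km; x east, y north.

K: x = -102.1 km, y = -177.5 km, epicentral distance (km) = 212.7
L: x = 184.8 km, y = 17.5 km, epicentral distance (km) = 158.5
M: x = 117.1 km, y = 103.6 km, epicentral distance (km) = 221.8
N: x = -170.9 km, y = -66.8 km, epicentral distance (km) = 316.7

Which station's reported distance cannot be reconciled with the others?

N

Solve using three stations at a time. Using K, L, M (subtract circle equations pairwise → linear system) gives (x, y) ≈ (102.0, -117.7).
Distances from that point to each station vs reported:
  K: calculated 212.7 vs reported 212.7 → residual 0.0 km
  L: calculated 158.5 vs reported 158.5 → residual 0.0 km
  M: calculated 221.8 vs reported 221.8 → residual 0.0 km
  N: calculated 277.6 vs reported 316.7 → residual 39.1 km
K, L, M are mutually consistent (residuals ≈ 0); N is off by 39.1 km.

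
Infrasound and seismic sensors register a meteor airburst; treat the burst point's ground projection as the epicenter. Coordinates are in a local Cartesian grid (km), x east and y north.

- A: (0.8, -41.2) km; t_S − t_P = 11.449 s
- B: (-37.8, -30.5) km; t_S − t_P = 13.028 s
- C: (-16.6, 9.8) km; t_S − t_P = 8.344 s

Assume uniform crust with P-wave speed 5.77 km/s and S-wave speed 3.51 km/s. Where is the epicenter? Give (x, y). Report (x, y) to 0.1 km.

Distance from S−P lag: d = Δt · v_P v_S / (v_P − v_S) = Δt · (5.77·3.51)/(5.77−3.51) ≈ 8.9614·Δt.
So d_A = 102.60, d_B = 116.75, d_C = 74.77 km.
Circle about each station: (x − 0.8)² + (y + 41.2)² = 102.60²; (x + 37.8)² + (y + 30.5)² = 116.75²; (x + 16.6)² + (y − 9.8)² = 74.77².
Subtracting pairs of circle equations eliminates x²+y² and gives linear equations (the radical axes):
-77.2 x + 21.4 y = -2442.79
-34.8 x + 102.0 y = 3609.73
Solving the 2×2 system: x ≈ 45.8, y ≈ 51.0 km.

45.8 km east, 51.0 km north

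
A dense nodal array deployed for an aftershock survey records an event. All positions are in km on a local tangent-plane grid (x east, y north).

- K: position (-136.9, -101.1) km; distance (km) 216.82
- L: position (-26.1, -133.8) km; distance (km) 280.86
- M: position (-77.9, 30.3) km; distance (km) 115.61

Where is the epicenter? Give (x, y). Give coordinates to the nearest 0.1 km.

Circle about each station: (x + 136.9)² + (y + 101.1)² = 216.82²; (x + 26.1)² + (y + 133.8)² = 280.86²; (x + 77.9)² + (y − 30.3)² = 115.61².
Subtracting pairs of circle equations eliminates x²+y² and gives linear equations (the radical axes):
221.6 x − 65.4 y = -42250.60
118.0 x + 262.8 y = 11668.92
Solving the 2×2 system: x ≈ -156.8, y ≈ 114.8 km.

-156.8 km east, 114.8 km north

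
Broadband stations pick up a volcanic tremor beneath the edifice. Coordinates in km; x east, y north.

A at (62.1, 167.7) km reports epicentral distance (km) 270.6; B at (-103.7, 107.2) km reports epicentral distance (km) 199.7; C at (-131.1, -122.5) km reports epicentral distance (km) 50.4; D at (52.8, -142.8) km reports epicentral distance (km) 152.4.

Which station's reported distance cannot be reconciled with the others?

Solve using three stations at a time. Using B, C, D (subtract circle equations pairwise → linear system) gives (x, y) ≈ (-90.9, -92.1).
Distances from that point to each station vs reported:
  A: calculated 301.5 vs reported 270.6 → residual 30.9 km
  B: calculated 199.7 vs reported 199.7 → residual 0.0 km
  C: calculated 50.4 vs reported 50.4 → residual 0.0 km
  D: calculated 152.4 vs reported 152.4 → residual 0.0 km
B, C, D are mutually consistent (residuals ≈ 0); A is off by 30.9 km.

A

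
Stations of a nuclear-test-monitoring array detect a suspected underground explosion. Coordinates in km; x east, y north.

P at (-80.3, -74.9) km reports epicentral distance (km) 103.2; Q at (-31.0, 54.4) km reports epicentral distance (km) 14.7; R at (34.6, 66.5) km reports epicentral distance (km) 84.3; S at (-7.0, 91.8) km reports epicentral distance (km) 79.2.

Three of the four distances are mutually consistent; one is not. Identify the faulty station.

Q

Solve using three stations at a time. Using P, R, S (subtract circle equations pairwise → linear system) gives (x, y) ≈ (-33.9, 17.3).
Distances from that point to each station vs reported:
  P: calculated 103.2 vs reported 103.2 → residual 0.0 km
  Q: calculated 37.2 vs reported 14.7 → residual 22.5 km
  R: calculated 84.3 vs reported 84.3 → residual 0.0 km
  S: calculated 79.2 vs reported 79.2 → residual 0.0 km
P, R, S are mutually consistent (residuals ≈ 0); Q is off by 22.5 km.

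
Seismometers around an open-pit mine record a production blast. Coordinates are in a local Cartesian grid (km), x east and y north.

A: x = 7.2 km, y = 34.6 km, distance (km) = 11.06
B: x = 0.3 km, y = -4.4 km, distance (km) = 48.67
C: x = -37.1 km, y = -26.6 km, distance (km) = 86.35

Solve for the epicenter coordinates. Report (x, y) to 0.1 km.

x ≈ 15.6 km, y ≈ 41.8 km

Circle about each station: (x − 7.2)² + (y − 34.6)² = 11.06²; (x − 0.3)² + (y + 4.4)² = 48.67²; (x + 37.1)² + (y + 26.6)² = 86.35².
Subtracting the A equation from the B and C equations removes the quadratic terms:
-13.8 x − 78.0 y = -3476.00
-88.6 x − 122.4 y = -6499.03
Solving the 2×2 system: x ≈ 15.6, y ≈ 41.8 km.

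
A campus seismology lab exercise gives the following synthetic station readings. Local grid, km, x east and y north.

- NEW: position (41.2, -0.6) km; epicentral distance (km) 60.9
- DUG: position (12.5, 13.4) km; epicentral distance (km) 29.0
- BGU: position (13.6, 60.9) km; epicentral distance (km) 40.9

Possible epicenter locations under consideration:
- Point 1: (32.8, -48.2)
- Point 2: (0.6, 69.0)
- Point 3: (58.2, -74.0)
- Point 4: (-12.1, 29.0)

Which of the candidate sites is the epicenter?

Point 4

For each candidate, compare |candidate − station| to the reported distance:
Point 1: residuals NEW 12.6, DUG 35.9, BGU 69.9 → max 69.9 km
Point 2: residuals NEW 19.7, DUG 27.9, BGU 25.6 → max 27.9 km
Point 3: residuals NEW 14.4, DUG 69.6, BGU 101.2 → max 101.2 km
Point 4: residuals NEW 0.1, DUG 0.1, BGU 0.1 → max 0.1 km
Only Point 4 has all residuals ≈ 0.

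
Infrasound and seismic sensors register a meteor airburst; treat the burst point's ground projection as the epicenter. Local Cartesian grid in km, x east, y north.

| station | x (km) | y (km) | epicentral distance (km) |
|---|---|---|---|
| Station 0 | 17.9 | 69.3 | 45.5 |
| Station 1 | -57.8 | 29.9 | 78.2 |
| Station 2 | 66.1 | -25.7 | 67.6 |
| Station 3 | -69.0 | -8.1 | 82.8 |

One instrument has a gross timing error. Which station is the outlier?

Solve using three stations at a time. Using Station 0, Station 1, Station 2 (subtract circle equations pairwise → linear system) gives (x, y) ≈ (20.2, 23.9).
Distances from that point to each station vs reported:
  Station 0: calculated 45.5 vs reported 45.5 → residual 0.0 km
  Station 1: calculated 78.2 vs reported 78.2 → residual 0.0 km
  Station 2: calculated 67.6 vs reported 67.6 → residual 0.0 km
  Station 3: calculated 94.7 vs reported 82.8 → residual 11.9 km
Station 0, Station 1, Station 2 are mutually consistent (residuals ≈ 0); Station 3 is off by 11.9 km.

Station 3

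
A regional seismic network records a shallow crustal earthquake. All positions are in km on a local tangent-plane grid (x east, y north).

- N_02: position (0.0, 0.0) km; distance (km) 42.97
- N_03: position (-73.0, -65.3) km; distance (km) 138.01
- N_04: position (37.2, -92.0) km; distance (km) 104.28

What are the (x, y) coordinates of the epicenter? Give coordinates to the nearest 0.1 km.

41.2 km east, 12.2 km north

Circle about each station: x² + y² = 42.97²; (x + 73.0)² + (y + 65.3)² = 138.01²; (x − 37.2)² + (y + 92.0)² = 104.28².
Subtracting the N_02 equation from the N_03 and N_04 equations removes the quadratic terms:
-146.0 x − 130.6 y = -7607.25
74.4 x − 184.0 y = 819.94
Solving the 2×2 system: x ≈ 41.2, y ≈ 12.2 km.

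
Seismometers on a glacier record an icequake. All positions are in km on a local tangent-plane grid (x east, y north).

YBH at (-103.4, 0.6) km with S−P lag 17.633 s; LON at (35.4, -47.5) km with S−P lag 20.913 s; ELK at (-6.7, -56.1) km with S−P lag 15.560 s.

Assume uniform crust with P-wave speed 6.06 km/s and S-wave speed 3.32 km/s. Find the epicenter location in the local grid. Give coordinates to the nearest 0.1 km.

Distance from S−P lag: d = Δt · v_P v_S / (v_P − v_S) = Δt · (6.06·3.32)/(6.06−3.32) ≈ 7.3428·Δt.
So d_YBH = 129.48, d_LON = 153.56, d_ELK = 114.25 km.
Circle about each station: (x + 103.4)² + (y − 0.6)² = 129.48²; (x − 35.4)² + (y + 47.5)² = 153.56²; (x + 6.7)² + (y + 56.1)² = 114.25².
Subtracting pairs of circle equations eliminates x²+y² and gives linear equations (the radical axes):
277.6 x − 96.2 y = -13998.11
193.4 x − 113.4 y = -3787.81
Solving the 2×2 system: x ≈ -95.0, y ≈ -128.6 km.
Check against YBH (with the unrounded x, y): √((x + 103.4)²+(y − 0.6)²) = 129.48 ≈ 129.48 km. ✓

x ≈ -95.0 km, y ≈ -128.6 km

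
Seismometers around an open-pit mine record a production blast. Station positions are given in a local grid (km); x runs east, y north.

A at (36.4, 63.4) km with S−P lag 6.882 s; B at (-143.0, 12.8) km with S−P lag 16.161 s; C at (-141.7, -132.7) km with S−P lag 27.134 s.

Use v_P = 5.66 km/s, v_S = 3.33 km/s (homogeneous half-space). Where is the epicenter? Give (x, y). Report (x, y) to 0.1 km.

Distance from S−P lag: d = Δt · v_P v_S / (v_P − v_S) = Δt · (5.66·3.33)/(5.66−3.33) ≈ 8.0892·Δt.
So d_A = 55.67, d_B = 130.73, d_C = 219.49 km.
Circle about each station: (x − 36.4)² + (y − 63.4)² = 55.67²; (x + 143.0)² + (y − 12.8)² = 130.73²; (x + 141.7)² + (y + 132.7)² = 219.49².
Subtracting pairs of circle equations eliminates x²+y² and gives linear equations (the radical axes):
-358.8 x − 101.2 y = 1277.14
-356.2 x − 392.2 y = -12733.05
Solving the 2×2 system: x ≈ -17.1, y ≈ 48.0 km.
Check against A (with the unrounded x, y): √((x − 36.4)²+(y − 63.4)²) = 55.67 ≈ 55.67 km. ✓

(-17.1, 48.0)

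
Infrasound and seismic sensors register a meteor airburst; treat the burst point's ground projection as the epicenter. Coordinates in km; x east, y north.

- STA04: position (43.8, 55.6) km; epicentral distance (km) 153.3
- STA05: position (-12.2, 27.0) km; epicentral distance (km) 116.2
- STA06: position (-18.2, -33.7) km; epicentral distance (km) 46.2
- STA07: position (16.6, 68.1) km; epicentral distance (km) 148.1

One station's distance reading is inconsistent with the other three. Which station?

Solve using three stations at a time. Using STA04, STA06, STA07 (subtract circle equations pairwise → linear system) gives (x, y) ≈ (-55.3, -61.4).
Distances from that point to each station vs reported:
  STA04: calculated 153.3 vs reported 153.3 → residual 0.0 km
  STA05: calculated 98.4 vs reported 116.2 → residual 17.8 km
  STA06: calculated 46.3 vs reported 46.2 → residual 0.1 km
  STA07: calculated 148.1 vs reported 148.1 → residual 0.0 km
STA04, STA06, STA07 are mutually consistent (residuals ≈ 0); STA05 is off by 17.8 km.

STA05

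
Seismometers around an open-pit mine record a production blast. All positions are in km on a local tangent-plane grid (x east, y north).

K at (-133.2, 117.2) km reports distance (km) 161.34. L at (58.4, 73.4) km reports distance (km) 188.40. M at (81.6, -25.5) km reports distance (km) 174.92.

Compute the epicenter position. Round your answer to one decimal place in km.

Circle about each station: (x + 133.2)² + (y − 117.2)² = 161.34²; (x − 58.4)² + (y − 73.4)² = 188.40²; (x − 81.6)² + (y + 25.5)² = 174.92².
Subtracting pairs of circle equations eliminates x²+y² and gives linear equations (the radical axes):
383.2 x − 87.6 y = -32143.92
429.6 x − 285.4 y = -28735.68
Solving the 2×2 system: x ≈ -92.8, y ≈ -39.0 km.

x ≈ -92.8 km, y ≈ -39.0 km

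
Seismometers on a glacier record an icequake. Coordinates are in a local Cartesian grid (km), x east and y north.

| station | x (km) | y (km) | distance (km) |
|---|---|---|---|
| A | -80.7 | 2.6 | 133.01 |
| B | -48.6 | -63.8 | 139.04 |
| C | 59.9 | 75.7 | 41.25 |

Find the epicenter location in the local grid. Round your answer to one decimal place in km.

x ≈ 48.0 km, y ≈ 36.2 km

Circle about each station: (x + 80.7)² + (y − 2.6)² = 133.01²; (x + 48.6)² + (y + 63.8)² = 139.04²; (x − 59.9)² + (y − 75.7)² = 41.25².
Subtracting pairs of circle equations eliminates x²+y² and gives linear equations (the radical axes):
64.2 x − 132.8 y = -1727.31
281.2 x + 146.2 y = 18789.35
Solving the 2×2 system: x ≈ 48.0, y ≈ 36.2 km.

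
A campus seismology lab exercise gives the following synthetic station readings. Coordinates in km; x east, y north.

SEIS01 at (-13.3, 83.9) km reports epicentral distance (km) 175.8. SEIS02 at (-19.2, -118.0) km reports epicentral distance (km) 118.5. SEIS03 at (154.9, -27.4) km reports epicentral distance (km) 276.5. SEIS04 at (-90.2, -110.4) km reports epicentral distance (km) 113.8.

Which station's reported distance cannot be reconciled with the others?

SEIS04

Solve using three stations at a time. Using SEIS01, SEIS02, SEIS03 (subtract circle equations pairwise → linear system) gives (x, y) ≈ (-120.2, -55.8).
Distances from that point to each station vs reported:
  SEIS01: calculated 175.9 vs reported 175.8 → residual 0.1 km
  SEIS02: calculated 118.6 vs reported 118.5 → residual 0.1 km
  SEIS03: calculated 276.6 vs reported 276.5 → residual 0.1 km
  SEIS04: calculated 62.3 vs reported 113.8 → residual 51.5 km
SEIS01, SEIS02, SEIS03 are mutually consistent (residuals ≈ 0); SEIS04 is off by 51.5 km.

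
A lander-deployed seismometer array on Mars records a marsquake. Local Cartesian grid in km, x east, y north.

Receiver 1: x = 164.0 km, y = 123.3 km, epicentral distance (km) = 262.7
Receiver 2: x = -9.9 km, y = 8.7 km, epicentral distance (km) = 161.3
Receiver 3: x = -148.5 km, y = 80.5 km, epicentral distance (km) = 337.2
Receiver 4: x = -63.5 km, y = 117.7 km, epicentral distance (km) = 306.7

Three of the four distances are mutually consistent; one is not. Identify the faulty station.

Receiver 2

Solve using three stations at a time. Using Receiver 1, Receiver 3, Receiver 4 (subtract circle equations pairwise → linear system) gives (x, y) ≈ (111.6, -134.1).
Distances from that point to each station vs reported:
  Receiver 1: calculated 262.7 vs reported 262.7 → residual 0.0 km
  Receiver 2: calculated 187.5 vs reported 161.3 → residual 26.2 km
  Receiver 3: calculated 337.2 vs reported 337.2 → residual 0.0 km
  Receiver 4: calculated 306.7 vs reported 306.7 → residual 0.0 km
Receiver 1, Receiver 3, Receiver 4 are mutually consistent (residuals ≈ 0); Receiver 2 is off by 26.2 km.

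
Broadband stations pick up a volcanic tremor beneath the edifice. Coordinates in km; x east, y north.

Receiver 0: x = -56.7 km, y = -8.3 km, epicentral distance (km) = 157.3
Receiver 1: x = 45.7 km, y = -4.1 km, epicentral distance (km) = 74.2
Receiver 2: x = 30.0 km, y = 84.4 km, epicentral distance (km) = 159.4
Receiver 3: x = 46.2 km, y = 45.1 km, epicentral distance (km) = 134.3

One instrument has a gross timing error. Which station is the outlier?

Solve using three stations at a time. Using Receiver 0, Receiver 1, Receiver 2 (subtract circle equations pairwise → linear system) gives (x, y) ≈ (90.8, -62.9).
Distances from that point to each station vs reported:
  Receiver 0: calculated 157.2 vs reported 157.3 → residual 0.1 km
  Receiver 1: calculated 74.1 vs reported 74.2 → residual 0.1 km
  Receiver 2: calculated 159.3 vs reported 159.4 → residual 0.1 km
  Receiver 3: calculated 116.8 vs reported 134.3 → residual 17.5 km
Receiver 0, Receiver 1, Receiver 2 are mutually consistent (residuals ≈ 0); Receiver 3 is off by 17.5 km.

Receiver 3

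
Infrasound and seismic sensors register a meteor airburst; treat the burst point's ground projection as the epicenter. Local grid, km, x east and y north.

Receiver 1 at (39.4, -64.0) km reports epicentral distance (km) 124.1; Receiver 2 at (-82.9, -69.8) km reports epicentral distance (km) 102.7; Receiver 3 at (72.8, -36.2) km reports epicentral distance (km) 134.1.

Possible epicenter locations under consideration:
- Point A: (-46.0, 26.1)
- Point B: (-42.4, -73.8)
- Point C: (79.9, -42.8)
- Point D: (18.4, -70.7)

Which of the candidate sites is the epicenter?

Point A

For each candidate, compare |candidate − station| to the reported distance:
Point A: residuals Receiver 1 0.0, Receiver 2 0.1, Receiver 3 0.0 → max 0.1 km
Point B: residuals Receiver 1 41.7, Receiver 2 62.0, Receiver 3 12.9 → max 62.0 km
Point C: residuals Receiver 1 78.4, Receiver 2 62.3, Receiver 3 124.4 → max 124.4 km
Point D: residuals Receiver 1 102.1, Receiver 2 1.4, Receiver 3 69.7 → max 102.1 km
Only Point A has all residuals ≈ 0.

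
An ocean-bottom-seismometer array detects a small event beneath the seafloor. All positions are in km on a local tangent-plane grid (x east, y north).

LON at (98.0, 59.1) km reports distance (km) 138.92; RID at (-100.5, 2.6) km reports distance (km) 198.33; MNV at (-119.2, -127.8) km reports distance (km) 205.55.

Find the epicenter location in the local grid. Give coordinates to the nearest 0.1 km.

Circle about each station: (x − 98.0)² + (y − 59.1)² = 138.92²; (x + 100.5)² + (y − 2.6)² = 198.33²; (x + 119.2)² + (y + 127.8)² = 205.55².
Subtracting pairs of circle equations eliminates x²+y² and gives linear equations (the radical axes):
-397.0 x − 113.0 y = -23025.82
-434.4 x − 373.8 y = -5507.37
Solving the 2×2 system: x ≈ 80.4, y ≈ -78.7 km.
Check against LON (with the unrounded x, y): √((x − 98.0)²+(y − 59.1)²) = 138.92 ≈ 138.92 km. ✓

80.4 km east, -78.7 km north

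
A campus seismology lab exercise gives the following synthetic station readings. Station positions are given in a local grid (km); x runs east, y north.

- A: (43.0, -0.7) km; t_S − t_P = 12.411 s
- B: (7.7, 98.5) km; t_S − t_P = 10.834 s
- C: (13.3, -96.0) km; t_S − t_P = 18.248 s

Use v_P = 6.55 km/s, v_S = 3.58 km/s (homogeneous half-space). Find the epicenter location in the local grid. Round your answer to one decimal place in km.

Distance from S−P lag: d = Δt · v_P v_S / (v_P − v_S) = Δt · (6.55·3.58)/(6.55−3.58) ≈ 7.8953·Δt.
So d_A = 97.99, d_B = 85.54, d_C = 144.07 km.
Circle about each station: (x − 43.0)² + (y + 0.7)² = 97.99²; (x − 7.7)² + (y − 98.5)² = 85.54²; (x − 13.3)² + (y + 96.0)² = 144.07².
Subtracting the A equation from the B and C equations removes the quadratic terms:
-70.6 x + 198.4 y = 10197.00
-59.4 x − 190.6 y = -3610.72
Solving the 2×2 system: x ≈ -48.6, y ≈ 34.1 km.

(-48.6, 34.1)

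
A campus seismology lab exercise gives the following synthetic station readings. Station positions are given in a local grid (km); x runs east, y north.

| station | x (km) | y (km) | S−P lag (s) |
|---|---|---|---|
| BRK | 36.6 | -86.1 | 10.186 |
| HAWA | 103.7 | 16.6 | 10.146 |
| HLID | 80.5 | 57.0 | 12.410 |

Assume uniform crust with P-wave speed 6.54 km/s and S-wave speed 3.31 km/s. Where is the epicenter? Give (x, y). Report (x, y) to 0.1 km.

Distance from S−P lag: d = Δt · v_P v_S / (v_P − v_S) = Δt · (6.54·3.31)/(6.54−3.31) ≈ 6.7020·Δt.
So d_BRK = 68.27, d_HAWA = 68.00, d_HLID = 83.17 km.
Circle about each station: (x − 36.6)² + (y + 86.1)² = 68.27²; (x − 103.7)² + (y − 16.6)² = 68.00²; (x − 80.5)² + (y − 57.0)² = 83.17².
Subtracting the BRK equation from the HAWA and HLID equations removes the quadratic terms:
134.2 x + 205.4 y = 2313.27
87.8 x + 286.2 y = -1279.98
Solving the 2×2 system: x ≈ 45.4, y ≈ -18.4 km.

(45.4, -18.4)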